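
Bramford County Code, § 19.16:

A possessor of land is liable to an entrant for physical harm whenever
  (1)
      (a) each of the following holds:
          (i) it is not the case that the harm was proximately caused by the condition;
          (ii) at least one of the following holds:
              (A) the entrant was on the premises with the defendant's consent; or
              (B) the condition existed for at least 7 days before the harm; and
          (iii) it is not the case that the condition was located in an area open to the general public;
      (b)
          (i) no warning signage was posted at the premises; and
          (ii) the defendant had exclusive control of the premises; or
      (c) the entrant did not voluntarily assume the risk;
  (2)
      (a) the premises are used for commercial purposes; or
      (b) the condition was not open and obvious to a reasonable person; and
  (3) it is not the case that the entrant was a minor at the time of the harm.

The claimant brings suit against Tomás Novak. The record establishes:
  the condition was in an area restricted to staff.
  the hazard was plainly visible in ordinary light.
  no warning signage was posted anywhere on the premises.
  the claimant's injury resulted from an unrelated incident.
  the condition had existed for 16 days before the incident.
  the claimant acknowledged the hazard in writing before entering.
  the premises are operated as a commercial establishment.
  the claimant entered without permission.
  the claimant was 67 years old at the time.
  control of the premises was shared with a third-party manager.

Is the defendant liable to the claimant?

Yes — liable.

(i) not (proximate cause) — met.
(A) consent to enter — not met.
(B) condition ≥7 days old — holds.
(ii): F OR T → true.
(iii) not (public area) — met.
(a): T AND T AND T → true.
(i) no signage posted — satisfied.
(ii) exclusive control — not met.
(b) = T AND F = false.
(c) no assumed risk — fails.
(1): T OR F OR F → true.
(a) commercial use — satisfied.
(b) not open/obvious — fails.
(2): T OR F → true.
(3) not (entrant a minor) — holds.
Overall = T AND T AND T = true.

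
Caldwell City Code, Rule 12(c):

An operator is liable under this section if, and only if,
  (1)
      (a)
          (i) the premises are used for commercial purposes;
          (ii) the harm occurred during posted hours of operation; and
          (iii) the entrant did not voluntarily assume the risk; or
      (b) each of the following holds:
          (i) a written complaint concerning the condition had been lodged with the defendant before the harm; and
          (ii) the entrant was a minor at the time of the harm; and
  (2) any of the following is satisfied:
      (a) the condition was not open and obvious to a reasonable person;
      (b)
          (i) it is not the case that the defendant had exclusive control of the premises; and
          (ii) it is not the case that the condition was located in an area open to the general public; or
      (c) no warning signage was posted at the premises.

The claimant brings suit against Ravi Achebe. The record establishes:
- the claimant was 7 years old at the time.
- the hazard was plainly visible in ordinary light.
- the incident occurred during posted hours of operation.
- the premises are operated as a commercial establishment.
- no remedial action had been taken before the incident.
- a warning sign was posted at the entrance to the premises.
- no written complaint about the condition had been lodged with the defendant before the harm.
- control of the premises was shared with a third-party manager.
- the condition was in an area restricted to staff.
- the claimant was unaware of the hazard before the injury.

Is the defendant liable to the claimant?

(i) commercial use — holds.
(ii) during posted hours — met.
(iii) no assumed risk — holds.
So (a) is satisfied (T AND T AND T).
(i) complaint lodged — fails.
(ii) entrant a minor — met.
So (b) is not satisfied (F AND T).
(1) = T OR F = true.
(a) not open/obvious — not satisfied.
(i) not (exclusive control) — holds.
(ii) not (public area) — met.
(b): T AND T → true.
(c) no signage posted — not satisfied.
So (2) is satisfied (F OR T OR F).
So Overall is satisfied (T AND T).

Yes — liable.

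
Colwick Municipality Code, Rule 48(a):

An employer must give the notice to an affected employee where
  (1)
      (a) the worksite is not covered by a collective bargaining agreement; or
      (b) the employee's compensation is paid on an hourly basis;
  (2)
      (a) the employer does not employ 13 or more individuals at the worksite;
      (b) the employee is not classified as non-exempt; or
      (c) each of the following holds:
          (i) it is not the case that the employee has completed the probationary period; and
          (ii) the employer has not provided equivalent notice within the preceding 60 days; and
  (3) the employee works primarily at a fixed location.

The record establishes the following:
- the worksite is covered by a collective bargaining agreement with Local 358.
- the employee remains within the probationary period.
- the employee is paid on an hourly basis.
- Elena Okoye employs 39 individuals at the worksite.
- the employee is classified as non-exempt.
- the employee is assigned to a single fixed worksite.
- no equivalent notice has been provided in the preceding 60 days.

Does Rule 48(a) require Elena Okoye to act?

(a) no CBA — not met.
(b) hourly-paid — met.
(1): F OR T → true.
(a) not (≥ 13 at site) — fails.
(b) not (non-exempt) — fails.
(i) not (past probation) — holds.
(ii) no recent notice — holds.
So (c) is satisfied (T AND T).
(2): F OR F OR T → true.
(3) fixed location — satisfied.
So Overall is satisfied (T AND T AND T).

Yes — required.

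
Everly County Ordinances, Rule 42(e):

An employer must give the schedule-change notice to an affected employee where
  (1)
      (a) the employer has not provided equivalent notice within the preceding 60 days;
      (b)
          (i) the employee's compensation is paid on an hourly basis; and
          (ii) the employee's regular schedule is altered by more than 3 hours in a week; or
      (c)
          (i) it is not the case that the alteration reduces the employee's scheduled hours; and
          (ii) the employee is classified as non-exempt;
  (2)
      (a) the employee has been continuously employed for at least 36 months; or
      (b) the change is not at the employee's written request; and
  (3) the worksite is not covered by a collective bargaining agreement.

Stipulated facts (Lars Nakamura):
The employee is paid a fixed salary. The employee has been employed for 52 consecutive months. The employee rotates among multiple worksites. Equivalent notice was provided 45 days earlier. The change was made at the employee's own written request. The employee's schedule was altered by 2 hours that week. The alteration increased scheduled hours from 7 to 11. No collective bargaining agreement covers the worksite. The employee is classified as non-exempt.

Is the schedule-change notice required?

(a) no recent notice — fails.
(i) hourly-paid — fails.
(ii) schedule shift > 3h — not met.
(b) = F AND F = false.
(i) not (hours reduced) — satisfied.
(ii) non-exempt — satisfied.
(c): T AND T → true.
So (1) is satisfied (F OR F OR T).
(a) tenure ≥ 36 mo. — holds.
(b) not employee-requested — not met.
(2): T OR F → true.
(3) no CBA — holds.
Overall: T AND T AND T → true.

Yes — required.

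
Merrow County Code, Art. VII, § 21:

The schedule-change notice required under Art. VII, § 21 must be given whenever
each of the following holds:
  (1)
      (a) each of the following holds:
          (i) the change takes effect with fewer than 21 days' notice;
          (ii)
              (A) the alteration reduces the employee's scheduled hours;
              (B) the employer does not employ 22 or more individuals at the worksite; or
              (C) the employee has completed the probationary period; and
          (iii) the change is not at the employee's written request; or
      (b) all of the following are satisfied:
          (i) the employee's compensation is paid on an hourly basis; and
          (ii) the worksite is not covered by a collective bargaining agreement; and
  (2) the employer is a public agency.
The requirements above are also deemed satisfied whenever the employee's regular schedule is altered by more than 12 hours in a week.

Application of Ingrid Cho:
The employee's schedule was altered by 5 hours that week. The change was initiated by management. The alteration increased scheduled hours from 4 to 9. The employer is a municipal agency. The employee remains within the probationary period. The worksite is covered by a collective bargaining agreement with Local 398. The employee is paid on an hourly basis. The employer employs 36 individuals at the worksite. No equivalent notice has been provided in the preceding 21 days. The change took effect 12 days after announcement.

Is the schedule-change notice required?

No — not required.

(i) < 21 days' notice — holds.
(A) hours reduced — not satisfied.
(B) not (≥ 22 at site) — fails.
(C) past probation — not satisfied.
(ii): F OR F OR F → false.
(iii) not employee-requested — met.
(a) = T AND F AND T = false.
(i) hourly-paid — holds.
(ii) no CBA — fails.
(b): T AND F → false.
(1): F OR F → false.
(2) public agency — satisfied.
So Overall is not satisfied (F AND T).
Exception (schedule shift > 12h) — not satisfied.
Result: main false OR exception false → false.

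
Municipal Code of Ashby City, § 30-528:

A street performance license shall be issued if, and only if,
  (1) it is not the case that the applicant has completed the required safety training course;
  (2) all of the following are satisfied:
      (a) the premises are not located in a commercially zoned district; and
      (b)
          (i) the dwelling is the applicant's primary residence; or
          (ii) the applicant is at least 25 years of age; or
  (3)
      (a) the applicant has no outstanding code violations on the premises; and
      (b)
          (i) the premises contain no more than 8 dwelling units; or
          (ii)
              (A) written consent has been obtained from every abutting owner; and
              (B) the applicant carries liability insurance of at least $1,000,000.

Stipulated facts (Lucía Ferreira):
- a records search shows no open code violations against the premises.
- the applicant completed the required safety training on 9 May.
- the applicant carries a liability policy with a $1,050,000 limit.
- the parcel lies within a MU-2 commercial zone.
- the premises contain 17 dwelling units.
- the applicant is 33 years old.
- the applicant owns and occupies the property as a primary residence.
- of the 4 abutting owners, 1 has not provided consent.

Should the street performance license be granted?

(1) not (safety training) — fails.
(a) not (commercially zoned) — not satisfied.
(i) primary residence — met.
(ii) age ≥ 25 — satisfied.
(b) = T OR T = true.
(2): F AND T → false.
(a) no code violations — met.
(i) ≤ 8 units — fails.
(A) all abutters consent — not satisfied.
(B) insurance ≥ $1,000,000 — met.
So (ii) is not satisfied (F AND T).
So (b) is not satisfied (F OR F).
So (3) is not satisfied (T AND F).
So Overall is not satisfied (F OR F OR F).

No — denied.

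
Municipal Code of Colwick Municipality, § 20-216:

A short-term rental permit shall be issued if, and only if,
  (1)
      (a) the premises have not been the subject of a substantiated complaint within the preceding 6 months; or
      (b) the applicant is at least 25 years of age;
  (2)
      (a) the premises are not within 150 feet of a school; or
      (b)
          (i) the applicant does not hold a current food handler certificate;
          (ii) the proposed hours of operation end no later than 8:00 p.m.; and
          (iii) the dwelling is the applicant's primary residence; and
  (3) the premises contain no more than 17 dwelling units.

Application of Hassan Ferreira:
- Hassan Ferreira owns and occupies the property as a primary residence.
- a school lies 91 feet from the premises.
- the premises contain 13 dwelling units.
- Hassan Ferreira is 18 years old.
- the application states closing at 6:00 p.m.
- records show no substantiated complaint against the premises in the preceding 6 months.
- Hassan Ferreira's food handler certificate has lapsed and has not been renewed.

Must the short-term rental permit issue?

(a) no complaint in 6 mo. — satisfied.
(b) age ≥ 25 — not met.
(1): T OR F → true.
(a) ≥150 ft from school — not met.
(i) not (food handler cert.) — met.
(ii) closes by 8 p.m. — holds.
(iii) primary residence — satisfied.
(b) = T AND T AND T = true.
So (2) is satisfied (F OR T).
(3) ≤ 17 units — met.
Overall: T AND T AND T → true.

Yes — granted.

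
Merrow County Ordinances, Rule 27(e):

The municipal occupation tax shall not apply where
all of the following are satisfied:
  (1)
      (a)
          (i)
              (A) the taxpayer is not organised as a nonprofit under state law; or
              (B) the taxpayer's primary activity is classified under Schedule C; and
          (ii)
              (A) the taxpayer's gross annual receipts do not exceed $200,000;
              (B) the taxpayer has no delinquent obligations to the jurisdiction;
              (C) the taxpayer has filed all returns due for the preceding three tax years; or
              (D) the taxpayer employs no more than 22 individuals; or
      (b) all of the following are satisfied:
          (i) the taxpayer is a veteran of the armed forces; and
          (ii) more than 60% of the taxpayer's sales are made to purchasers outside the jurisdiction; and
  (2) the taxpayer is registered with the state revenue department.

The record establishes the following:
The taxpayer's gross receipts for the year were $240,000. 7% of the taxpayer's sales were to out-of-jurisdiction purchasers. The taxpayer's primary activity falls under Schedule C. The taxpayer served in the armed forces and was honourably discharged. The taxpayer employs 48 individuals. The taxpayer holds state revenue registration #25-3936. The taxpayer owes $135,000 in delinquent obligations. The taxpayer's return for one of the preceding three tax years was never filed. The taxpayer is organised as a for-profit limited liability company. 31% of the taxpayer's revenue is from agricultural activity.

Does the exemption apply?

No — not exempt.

(A) not (nonprofit) — met.
(B) Schedule C activity — met.
(i): T OR T → true.
(A) receipts ≤ $200,000 — fails.
(B) no delinquency — not met.
(C) returns current — fails.
(D) ≤ 22 employees — not satisfied.
So (ii) is not satisfied (F OR F OR F OR F).
(a): T AND F → false.
(i) veteran — holds.
(ii) >60% out-of-jur. sales — fails.
(b) = T AND F = false.
So (1) is not satisfied (F OR F).
(2) state-registered — holds.
Overall = F AND T = false.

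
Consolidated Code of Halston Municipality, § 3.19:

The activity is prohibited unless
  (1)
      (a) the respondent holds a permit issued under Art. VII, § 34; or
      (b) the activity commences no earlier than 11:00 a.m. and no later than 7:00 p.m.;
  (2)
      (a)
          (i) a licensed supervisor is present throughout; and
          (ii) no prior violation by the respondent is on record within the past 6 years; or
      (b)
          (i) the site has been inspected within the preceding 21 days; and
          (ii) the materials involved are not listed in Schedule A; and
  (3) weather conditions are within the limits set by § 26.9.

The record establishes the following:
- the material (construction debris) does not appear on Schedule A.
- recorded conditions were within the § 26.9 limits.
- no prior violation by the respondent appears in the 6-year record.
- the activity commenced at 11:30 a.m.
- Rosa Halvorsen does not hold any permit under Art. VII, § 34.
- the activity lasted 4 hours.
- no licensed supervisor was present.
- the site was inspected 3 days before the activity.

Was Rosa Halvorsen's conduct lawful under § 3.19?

Yes — lawful.

(a) holds permit — not met.
(b) start within hours — holds.
So (1) is satisfied (F OR T).
(i) supervisor present — fails.
(ii) no prior violation — met.
(a) = F AND T = false.
(i) site inspected — satisfied.
(ii) not (Schedule A material) — satisfied.
So (b) is satisfied (T AND T).
(2): F OR T → true.
(3) weather ok — satisfied.
Overall: T AND T AND T → true.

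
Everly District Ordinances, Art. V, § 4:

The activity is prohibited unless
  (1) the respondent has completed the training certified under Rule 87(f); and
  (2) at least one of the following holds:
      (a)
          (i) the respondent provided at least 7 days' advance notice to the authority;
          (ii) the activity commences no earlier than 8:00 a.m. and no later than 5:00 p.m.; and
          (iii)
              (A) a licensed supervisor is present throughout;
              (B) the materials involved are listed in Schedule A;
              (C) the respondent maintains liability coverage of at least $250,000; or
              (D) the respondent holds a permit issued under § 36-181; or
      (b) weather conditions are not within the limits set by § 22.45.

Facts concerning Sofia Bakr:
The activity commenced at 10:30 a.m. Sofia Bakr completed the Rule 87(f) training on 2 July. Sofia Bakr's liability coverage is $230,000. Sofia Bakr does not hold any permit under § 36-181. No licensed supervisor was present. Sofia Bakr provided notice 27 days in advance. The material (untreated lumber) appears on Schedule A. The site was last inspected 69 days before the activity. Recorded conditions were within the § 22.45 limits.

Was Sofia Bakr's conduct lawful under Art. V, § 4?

Yes — lawful.

(1) training certified — satisfied.
(i) ≥7 days' notice — holds.
(ii) start within hours — holds.
(A) supervisor present — fails.
(B) Schedule A material — met.
(C) coverage ≥ $250,000 — not satisfied.
(D) holds permit — fails.
(iii): F OR T OR F OR F → true.
(a): T AND T AND T → true.
(b) not (weather ok) — not satisfied.
(2) = T OR F = true.
Overall: T AND T → true.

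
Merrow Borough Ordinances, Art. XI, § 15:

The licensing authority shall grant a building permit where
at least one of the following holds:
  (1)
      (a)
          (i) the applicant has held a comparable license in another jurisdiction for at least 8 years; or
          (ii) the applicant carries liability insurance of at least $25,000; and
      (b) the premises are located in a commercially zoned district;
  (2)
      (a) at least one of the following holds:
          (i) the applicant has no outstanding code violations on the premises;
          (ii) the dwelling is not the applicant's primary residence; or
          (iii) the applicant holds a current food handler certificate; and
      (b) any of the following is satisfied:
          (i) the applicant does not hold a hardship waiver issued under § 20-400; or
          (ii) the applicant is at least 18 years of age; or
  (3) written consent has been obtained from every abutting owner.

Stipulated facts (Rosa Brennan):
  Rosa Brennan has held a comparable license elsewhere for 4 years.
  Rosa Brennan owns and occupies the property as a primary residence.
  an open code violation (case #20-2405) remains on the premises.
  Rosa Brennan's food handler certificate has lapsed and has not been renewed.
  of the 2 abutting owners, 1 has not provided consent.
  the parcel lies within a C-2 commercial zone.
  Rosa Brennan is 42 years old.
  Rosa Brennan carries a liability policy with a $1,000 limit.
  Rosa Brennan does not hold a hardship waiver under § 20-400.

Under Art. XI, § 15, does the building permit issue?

No — denied.

(i) prior license ≥ 8 yr — not met.
(ii) insurance ≥ $25,000 — not met.
(a) = F OR F = false.
(b) commercially zoned — holds.
(1) = F AND T = false.
(i) no code violations — fails.
(ii) not (primary residence) — not satisfied.
(iii) food handler cert. — fails.
(a): F OR F OR F → false.
(i) not (hardship waiver) — satisfied.
(ii) age ≥ 18 — satisfied.
(b): T OR T → true.
So (2) is not satisfied (F AND T).
(3) all abutters consent — not satisfied.
Overall = F OR F OR F = false.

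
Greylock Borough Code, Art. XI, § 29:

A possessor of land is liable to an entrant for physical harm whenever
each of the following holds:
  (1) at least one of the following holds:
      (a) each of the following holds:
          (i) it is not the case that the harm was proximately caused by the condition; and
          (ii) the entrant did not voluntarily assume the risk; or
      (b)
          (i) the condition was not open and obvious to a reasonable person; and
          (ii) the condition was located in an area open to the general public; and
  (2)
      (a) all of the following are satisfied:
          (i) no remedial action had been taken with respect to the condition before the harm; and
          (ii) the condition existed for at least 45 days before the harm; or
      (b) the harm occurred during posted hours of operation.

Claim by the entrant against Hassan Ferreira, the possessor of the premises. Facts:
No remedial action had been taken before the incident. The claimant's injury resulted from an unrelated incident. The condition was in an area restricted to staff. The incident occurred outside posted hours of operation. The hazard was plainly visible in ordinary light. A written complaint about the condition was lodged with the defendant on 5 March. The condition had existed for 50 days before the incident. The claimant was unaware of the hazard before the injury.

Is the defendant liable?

(i) not (proximate cause) — met.
(ii) no assumed risk — met.
(a): T AND T → true.
(i) not open/obvious — fails.
(ii) public area — fails.
So (b) is not satisfied (F AND F).
So (1) is satisfied (T OR F).
(i) no remedial action — holds.
(ii) condition ≥45 days old — satisfied.
(a): T AND T → true.
(b) during posted hours — not satisfied.
(2) = T OR F = true.
Overall = T AND T = true.

Yes — liable.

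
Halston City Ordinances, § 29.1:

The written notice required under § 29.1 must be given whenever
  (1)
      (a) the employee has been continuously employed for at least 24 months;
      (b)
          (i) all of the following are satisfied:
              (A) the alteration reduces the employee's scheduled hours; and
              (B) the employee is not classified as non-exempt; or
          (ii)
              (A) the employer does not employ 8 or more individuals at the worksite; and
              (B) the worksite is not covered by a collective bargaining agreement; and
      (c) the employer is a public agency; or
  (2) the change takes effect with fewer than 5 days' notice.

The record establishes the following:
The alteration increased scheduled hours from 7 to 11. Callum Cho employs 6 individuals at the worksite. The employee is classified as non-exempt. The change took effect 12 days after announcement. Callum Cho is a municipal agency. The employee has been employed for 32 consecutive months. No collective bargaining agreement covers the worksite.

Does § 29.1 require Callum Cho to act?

(a) tenure ≥ 24 mo. — met.
(A) hours reduced — not satisfied.
(B) not (non-exempt) — not met.
(i): F AND F → false.
(A) not (≥ 8 at site) — met.
(B) no CBA — satisfied.
So (ii) is satisfied (T AND T).
So (b) is satisfied (F OR T).
(c) public agency — satisfied.
(1) = T AND T AND T = true.
(2) < 5 days' notice — fails.
Overall = T OR F = true.

Yes — required.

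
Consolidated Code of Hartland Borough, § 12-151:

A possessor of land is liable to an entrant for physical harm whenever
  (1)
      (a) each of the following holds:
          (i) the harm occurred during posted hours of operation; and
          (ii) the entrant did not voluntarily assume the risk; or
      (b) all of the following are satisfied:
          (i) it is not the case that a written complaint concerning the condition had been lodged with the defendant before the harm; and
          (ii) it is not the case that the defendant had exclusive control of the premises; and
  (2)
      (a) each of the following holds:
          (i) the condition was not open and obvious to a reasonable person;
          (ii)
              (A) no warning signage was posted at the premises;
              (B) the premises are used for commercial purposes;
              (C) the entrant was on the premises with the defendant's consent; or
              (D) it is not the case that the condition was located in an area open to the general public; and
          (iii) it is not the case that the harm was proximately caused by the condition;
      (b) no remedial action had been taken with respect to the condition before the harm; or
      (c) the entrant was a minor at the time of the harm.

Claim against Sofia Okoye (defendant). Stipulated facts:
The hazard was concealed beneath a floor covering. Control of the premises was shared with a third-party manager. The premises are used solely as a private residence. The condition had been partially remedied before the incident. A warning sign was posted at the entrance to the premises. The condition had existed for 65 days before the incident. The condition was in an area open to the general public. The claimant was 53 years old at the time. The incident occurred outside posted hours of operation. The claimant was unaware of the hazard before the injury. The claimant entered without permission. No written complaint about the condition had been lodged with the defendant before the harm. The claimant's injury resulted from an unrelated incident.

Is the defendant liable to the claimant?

No — not liable.

(i) during posted hours — not satisfied.
(ii) no assumed risk — satisfied.
(a): F AND T → false.
(i) not (complaint lodged) — met.
(ii) not (exclusive control) — holds.
(b): T AND T → true.
So (1) is satisfied (F OR T).
(i) not open/obvious — holds.
(A) no signage posted — fails.
(B) commercial use — fails.
(C) consent to enter — fails.
(D) not (public area) — not satisfied.
(ii): F OR F OR F OR F → false.
(iii) not (proximate cause) — holds.
(a) = T AND F AND T = false.
(b) no remedial action — not satisfied.
(c) entrant a minor — not met.
So (2) is not satisfied (F OR F OR F).
Overall = T AND F = false.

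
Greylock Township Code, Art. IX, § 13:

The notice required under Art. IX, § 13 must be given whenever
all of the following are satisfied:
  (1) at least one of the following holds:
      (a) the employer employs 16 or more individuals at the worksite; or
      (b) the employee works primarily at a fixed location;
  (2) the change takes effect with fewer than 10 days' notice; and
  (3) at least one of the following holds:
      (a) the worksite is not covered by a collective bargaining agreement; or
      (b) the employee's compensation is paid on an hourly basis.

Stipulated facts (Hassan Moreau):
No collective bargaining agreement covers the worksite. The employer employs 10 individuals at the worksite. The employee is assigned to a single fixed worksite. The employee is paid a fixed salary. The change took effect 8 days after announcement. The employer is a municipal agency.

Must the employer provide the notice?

Yes — required.

(a) ≥ 16 at site — not met.
(b) fixed location — satisfied.
(1): F OR T → true.
(2) < 10 days' notice — holds.
(a) no CBA — met.
(b) hourly-paid — not satisfied.
(3): T OR F → true.
So Overall is satisfied (T AND T AND T).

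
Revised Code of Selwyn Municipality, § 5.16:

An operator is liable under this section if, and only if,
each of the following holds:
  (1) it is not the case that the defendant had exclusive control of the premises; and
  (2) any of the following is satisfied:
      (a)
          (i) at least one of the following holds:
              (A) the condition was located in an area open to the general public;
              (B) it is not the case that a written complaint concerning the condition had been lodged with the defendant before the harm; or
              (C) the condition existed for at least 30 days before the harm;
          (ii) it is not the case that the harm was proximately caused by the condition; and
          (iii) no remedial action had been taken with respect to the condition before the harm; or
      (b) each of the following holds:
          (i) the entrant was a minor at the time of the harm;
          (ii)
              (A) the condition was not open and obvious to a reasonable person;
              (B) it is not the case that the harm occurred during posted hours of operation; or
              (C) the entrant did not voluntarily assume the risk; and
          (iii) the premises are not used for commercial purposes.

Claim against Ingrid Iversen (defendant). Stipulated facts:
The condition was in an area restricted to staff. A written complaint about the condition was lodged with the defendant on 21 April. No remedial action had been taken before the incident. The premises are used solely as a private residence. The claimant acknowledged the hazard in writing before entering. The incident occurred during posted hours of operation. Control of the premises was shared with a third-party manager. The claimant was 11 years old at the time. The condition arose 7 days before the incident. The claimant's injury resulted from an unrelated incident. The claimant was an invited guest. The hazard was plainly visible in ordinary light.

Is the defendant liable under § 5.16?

No — not liable.

(1) not (exclusive control) — met.
(A) public area — not met.
(B) not (complaint lodged) — fails.
(C) condition ≥30 days old — not satisfied.
So (i) is not satisfied (F OR F OR F).
(ii) not (proximate cause) — met.
(iii) no remedial action — satisfied.
(a) = F AND T AND T = false.
(i) entrant a minor — met.
(A) not open/obvious — fails.
(B) not (during posted hours) — not satisfied.
(C) no assumed risk — not satisfied.
(ii): F OR F OR F → false.
(iii) not (commercial use) — satisfied.
(b): T AND F AND T → false.
(2) = F OR F = false.
Overall: T AND F → false.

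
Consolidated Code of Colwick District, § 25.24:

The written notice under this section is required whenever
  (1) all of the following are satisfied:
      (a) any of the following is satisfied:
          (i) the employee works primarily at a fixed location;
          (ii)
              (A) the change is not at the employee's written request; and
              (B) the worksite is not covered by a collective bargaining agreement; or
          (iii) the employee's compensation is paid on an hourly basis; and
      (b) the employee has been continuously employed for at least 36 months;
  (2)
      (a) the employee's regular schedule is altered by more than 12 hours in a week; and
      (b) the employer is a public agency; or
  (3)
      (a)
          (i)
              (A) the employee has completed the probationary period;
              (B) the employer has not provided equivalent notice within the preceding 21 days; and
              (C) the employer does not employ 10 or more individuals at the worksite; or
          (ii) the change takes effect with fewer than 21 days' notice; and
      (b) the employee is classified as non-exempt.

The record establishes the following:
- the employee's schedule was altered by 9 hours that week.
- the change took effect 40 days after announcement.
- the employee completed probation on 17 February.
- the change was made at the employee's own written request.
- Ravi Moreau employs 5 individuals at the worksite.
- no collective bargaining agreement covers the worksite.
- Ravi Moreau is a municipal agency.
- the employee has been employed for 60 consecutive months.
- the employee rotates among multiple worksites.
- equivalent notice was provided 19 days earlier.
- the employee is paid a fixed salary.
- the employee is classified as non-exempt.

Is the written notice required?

No — not required.

(i) fixed location — fails.
(A) not employee-requested — not met.
(B) no CBA — satisfied.
(ii) = F AND T = false.
(iii) hourly-paid — fails.
(a): F OR F OR F → false.
(b) tenure ≥ 36 mo. — met.
(1) = F AND T = false.
(a) schedule shift > 12h — not met.
(b) public agency — satisfied.
(2): F AND T → false.
(A) past probation — holds.
(B) no recent notice — not satisfied.
(C) not (≥ 10 at site) — satisfied.
(i) = T AND F AND T = false.
(ii) < 21 days' notice — not satisfied.
So (a) is not satisfied (F OR F).
(b) non-exempt — satisfied.
(3) = F AND T = false.
So Overall is not satisfied (F OR F OR F).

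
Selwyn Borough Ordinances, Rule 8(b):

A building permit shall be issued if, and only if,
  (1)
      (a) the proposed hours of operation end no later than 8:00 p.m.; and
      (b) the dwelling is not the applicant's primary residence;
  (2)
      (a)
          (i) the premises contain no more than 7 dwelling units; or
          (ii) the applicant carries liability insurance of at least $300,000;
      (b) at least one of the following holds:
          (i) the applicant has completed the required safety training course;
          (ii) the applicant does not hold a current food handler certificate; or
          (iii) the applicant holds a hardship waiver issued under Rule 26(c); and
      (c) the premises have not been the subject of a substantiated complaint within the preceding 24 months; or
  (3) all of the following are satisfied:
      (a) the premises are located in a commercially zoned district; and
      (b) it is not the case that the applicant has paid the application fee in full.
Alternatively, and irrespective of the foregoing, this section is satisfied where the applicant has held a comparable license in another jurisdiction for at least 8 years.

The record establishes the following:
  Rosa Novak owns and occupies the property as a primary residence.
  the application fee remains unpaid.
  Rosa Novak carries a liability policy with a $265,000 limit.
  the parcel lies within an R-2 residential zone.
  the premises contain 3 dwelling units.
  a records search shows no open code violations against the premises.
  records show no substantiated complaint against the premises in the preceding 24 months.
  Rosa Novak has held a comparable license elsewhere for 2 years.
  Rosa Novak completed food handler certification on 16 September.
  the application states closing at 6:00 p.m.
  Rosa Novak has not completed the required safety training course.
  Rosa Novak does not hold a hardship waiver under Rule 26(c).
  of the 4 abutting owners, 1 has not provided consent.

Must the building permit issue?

(a) closes by 8 p.m. — satisfied.
(b) not (primary residence) — fails.
(1) = T AND F = false.
(i) ≤ 7 units — met.
(ii) insurance ≥ $300,000 — fails.
So (a) is satisfied (T OR F).
(i) safety training — fails.
(ii) not (food handler cert.) — not satisfied.
(iii) hardship waiver — not satisfied.
(b): F OR F OR F → false.
(c) no complaint in 24 mo. — satisfied.
So (2) is not satisfied (T AND F AND T).
(a) commercially zoned — fails.
(b) not (fee paid) — satisfied.
So (3) is not satisfied (F AND T).
Overall: F OR F OR F → false.
Exception (prior license ≥ 8 yr) — not satisfied.
Result: main false OR exception false → false.

No — denied.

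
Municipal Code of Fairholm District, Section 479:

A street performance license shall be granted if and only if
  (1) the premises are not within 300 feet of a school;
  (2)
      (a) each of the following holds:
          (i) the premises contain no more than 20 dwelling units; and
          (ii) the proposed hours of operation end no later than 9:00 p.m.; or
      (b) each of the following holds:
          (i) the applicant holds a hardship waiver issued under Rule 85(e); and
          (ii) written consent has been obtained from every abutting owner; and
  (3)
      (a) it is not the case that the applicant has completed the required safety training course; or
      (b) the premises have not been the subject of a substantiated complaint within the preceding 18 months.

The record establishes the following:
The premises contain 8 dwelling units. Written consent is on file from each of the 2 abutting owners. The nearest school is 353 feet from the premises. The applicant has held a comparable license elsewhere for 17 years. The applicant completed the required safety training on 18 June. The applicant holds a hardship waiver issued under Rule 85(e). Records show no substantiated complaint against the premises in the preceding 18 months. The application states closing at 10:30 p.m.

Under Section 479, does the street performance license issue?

Yes — granted.

(1) ≥300 ft from school — holds.
(i) ≤ 20 units — holds.
(ii) closes by 9 p.m. — not satisfied.
(a) = T AND F = false.
(i) hardship waiver — met.
(ii) all abutters consent — satisfied.
So (b) is satisfied (T AND T).
So (2) is satisfied (F OR T).
(a) not (safety training) — not satisfied.
(b) no complaint in 18 mo. — satisfied.
(3): F OR T → true.
Overall: T AND T AND T → true.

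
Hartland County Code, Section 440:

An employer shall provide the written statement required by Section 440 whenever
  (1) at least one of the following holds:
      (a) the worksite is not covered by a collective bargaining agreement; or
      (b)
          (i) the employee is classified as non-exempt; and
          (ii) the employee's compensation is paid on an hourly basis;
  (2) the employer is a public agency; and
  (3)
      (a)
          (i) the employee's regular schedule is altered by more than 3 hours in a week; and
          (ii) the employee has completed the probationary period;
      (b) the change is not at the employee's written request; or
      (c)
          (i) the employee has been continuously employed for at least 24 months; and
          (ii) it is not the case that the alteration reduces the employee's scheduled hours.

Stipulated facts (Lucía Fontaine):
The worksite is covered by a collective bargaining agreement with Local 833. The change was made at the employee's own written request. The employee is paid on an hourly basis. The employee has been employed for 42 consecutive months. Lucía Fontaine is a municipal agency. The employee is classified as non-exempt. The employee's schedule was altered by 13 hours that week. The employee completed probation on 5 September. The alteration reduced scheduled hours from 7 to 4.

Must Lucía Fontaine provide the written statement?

(a) no CBA — not met.
(i) non-exempt — satisfied.
(ii) hourly-paid — satisfied.
(b) = T AND T = true.
(1) = F OR T = true.
(2) public agency — satisfied.
(i) schedule shift > 3h — satisfied.
(ii) past probation — satisfied.
So (a) is satisfied (T AND T).
(b) not employee-requested — not met.
(i) tenure ≥ 24 mo. — holds.
(ii) not (hours reduced) — fails.
(c): T AND F → false.
So (3) is satisfied (T OR F OR F).
Overall = T AND T AND T = true.

Yes — required.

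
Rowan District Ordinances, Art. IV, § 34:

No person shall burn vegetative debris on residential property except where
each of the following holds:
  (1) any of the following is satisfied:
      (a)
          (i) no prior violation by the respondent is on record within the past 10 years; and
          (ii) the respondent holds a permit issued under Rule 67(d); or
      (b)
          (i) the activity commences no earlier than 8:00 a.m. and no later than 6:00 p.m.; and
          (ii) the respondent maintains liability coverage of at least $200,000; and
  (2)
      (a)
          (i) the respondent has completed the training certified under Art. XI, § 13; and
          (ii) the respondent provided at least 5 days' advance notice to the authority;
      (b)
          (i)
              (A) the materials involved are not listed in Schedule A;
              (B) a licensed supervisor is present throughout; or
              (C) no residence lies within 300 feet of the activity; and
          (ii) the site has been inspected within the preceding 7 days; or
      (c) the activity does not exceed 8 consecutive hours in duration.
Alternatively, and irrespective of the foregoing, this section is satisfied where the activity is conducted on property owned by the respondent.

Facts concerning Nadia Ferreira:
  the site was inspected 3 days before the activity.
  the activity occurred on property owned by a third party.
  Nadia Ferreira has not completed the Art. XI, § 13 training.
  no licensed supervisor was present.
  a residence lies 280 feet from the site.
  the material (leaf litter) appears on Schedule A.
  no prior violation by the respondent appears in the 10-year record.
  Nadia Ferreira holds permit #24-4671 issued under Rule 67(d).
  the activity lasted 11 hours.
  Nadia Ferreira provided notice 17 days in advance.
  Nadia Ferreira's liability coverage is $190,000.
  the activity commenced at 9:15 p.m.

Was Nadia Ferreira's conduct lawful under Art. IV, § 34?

(i) no prior violation — holds.
(ii) holds permit — holds.
So (a) is satisfied (T AND T).
(i) start within hours — not met.
(ii) coverage ≥ $200,000 — not satisfied.
(b) = F AND F = false.
(1): T OR F → true.
(i) training certified — fails.
(ii) ≥5 days' notice — holds.
(a): F AND T → false.
(A) not (Schedule A material) — not satisfied.
(B) supervisor present — not met.
(C) no residence in 300 ft — fails.
(i): F OR F OR F → false.
(ii) site inspected — met.
(b) = F AND T = false.
(c) ≤ 8 hrs duration — not satisfied.
So (2) is not satisfied (F OR F OR F).
So Overall is not satisfied (T AND F).
Exception (own property) — not satisfied.
Result: main false OR exception false → false.

No — unlawful.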